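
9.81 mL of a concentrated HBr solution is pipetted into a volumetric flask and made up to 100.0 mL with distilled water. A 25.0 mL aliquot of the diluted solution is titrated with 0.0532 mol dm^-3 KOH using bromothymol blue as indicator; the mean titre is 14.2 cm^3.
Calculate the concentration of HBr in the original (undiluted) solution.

0.308 mol/L

HBr + KOH → KBr + H2O
n(KOH) = 0.0142 × 0.0532 = 7.55 × 10^-4 mol
n(HBr) in the aliquot = 7.55 × 10^-4 mol (1:1 ratio)
[HBr]_dilute = 7.55 × 10^-4 / 0.0250 = 0.0302 mol/L
Dilution factor = 100.0 / 9.81 = 10.19
[HBr]_stock = 0.0302 × 10.19 = 0.308 mol/L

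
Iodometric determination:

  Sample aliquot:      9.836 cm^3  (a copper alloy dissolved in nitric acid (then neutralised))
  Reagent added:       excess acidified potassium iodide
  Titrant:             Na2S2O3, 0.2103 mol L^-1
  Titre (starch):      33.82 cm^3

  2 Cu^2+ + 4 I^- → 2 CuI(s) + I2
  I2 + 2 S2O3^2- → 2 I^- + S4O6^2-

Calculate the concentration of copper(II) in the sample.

n(S2O3^2-) = 0.03382 × 0.2103 = 7.112 × 10^-3 mol
n(I2) = n(S2O3^2-)/2 = 3.556 × 10^-3 mol
From the 2:1 ratio, n(Cu2+) in the aliquot = 2/1 × 3.556 × 10^-3 = 7.112 × 10^-3 mol
[Cu2+] = 7.112 × 10^-3 / 0.009836 = 0.7231 mol/L

0.7231 mol/L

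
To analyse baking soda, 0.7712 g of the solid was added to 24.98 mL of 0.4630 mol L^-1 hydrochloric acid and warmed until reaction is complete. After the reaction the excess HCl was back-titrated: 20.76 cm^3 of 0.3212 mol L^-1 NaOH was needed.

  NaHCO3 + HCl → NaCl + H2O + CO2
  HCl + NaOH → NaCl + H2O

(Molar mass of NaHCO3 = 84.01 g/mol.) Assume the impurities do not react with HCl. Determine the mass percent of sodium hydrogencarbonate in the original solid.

53.35 %

n(HCl) added = 0.02498 × 0.4630 = 0.01157 mol
n(NaOH) used in back-titration = 0.02076 × 0.3212 = 6.668 × 10^-3 mol
n(HCl) left over = 6.668 × 10^-3 mol (1:1 ratio)
n(HCl) consumed by analyte = 0.01157 − 6.668 × 10^-3 = 4.898 × 10^-3 mol
n(NaHCO3) = 4.898 × 10^-3 mol (1:1 ratio)
mass of NaHCO3 = 4.898 × 10^-3 × 84.01 = 0.4114 g
% NaHCO3 = 0.4114 / 0.7712 × 100 = 53.35 %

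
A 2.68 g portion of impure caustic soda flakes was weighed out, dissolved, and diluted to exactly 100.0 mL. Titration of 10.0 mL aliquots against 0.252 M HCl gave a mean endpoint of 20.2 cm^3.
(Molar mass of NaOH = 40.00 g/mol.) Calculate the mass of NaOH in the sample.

NaOH + HCl → NaCl + H2O
n(HCl) per titration = 0.0202 × 0.252 = 5.09 × 10^-3 mol
n(NaOH) in each aliquot = 5.09 × 10^-3 mol (1:1 ratio)
n(NaOH) in the whole flask = 5.09 × 10^-3 × 100.0/10.0 = 0.0509 mol
mass of NaOH = 0.0509 × 40.00 = 2.04 g

2.04 g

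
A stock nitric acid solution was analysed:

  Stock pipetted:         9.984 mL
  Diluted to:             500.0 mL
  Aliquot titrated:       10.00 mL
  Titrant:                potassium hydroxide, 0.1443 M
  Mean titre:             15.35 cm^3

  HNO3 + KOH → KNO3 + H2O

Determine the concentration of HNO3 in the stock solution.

n(KOH) = 0.01535 × 0.1443 = 2.215 × 10^-3 mol
n(HNO3) in the aliquot = 2.215 × 10^-3 mol (1:1 ratio)
[HNO3]_dilute = 2.215 × 10^-3 / 0.01000 = 0.2215 mol/L
Dilution factor = 500.0 / 9.984 = 50.08
[HNO3]_stock = 0.2215 × 50.08 = 11.09 mol/L

11.09 M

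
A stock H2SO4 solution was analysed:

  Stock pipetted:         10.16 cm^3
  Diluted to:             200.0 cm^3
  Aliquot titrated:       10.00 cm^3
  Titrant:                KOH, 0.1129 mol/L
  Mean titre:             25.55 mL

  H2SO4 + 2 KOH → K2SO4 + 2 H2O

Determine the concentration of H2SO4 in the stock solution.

n(KOH) = 0.02555 × 0.1129 = 2.885 × 10^-3 mol
From the 1:2 ratio, n(H2SO4) in the aliquot = 1/2 × 2.885 × 10^-3 = 1.442 × 10^-3 mol
[H2SO4]_dilute = 1.442 × 10^-3 / 0.01000 = 0.1442 mol/L
Dilution factor = 200.0 / 10.16 = 19.69
[H2SO4]_stock = 0.1442 × 19.69 = 2.839 mol/L

2.839 mol/L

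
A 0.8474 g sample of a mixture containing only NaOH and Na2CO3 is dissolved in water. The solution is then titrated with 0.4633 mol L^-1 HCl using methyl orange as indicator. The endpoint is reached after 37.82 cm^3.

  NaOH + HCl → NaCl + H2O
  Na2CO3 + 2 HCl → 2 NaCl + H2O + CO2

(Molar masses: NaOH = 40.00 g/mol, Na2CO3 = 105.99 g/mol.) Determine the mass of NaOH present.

n(HCl) = 0.03782 × 0.4633 = 0.01752 mol
Let x = n(NaOH), y = n(Na2CO3).
Titrant: 1x + 2y = 0.01752;  mass: 40.00x + 105.99y = 0.8474
Solving, x = 6.247 × 10^-3 mol, y = 5.638 × 10^-3 mol
mass of NaOH = 6.247 × 10^-3 × 40.00 = 0.2499 g

0.2499 g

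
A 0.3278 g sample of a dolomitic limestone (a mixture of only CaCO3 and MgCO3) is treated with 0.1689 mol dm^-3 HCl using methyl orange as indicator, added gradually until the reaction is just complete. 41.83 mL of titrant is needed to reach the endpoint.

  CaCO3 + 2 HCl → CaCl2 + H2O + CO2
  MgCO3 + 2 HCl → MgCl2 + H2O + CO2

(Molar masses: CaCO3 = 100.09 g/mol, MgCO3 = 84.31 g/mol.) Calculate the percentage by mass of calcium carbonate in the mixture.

n(HCl) = 0.04183 × 0.1689 = 7.065 × 10^-3 mol
Let x = n(CaCO3), y = n(MgCO3).
Titrant: 2x + 2y = 7.065 × 10^-3;  mass: 100.09x + 84.31y = 0.3278
Solving, x = 1.899 × 10^-3 mol, y = 1.633 × 10^-3 mol
mass of CaCO3 = 1.899 × 10^-3 × 100.09 = 0.1901 g
% CaCO3 = 0.1901 / 0.3278 × 100 = 57.99 %

57.99 %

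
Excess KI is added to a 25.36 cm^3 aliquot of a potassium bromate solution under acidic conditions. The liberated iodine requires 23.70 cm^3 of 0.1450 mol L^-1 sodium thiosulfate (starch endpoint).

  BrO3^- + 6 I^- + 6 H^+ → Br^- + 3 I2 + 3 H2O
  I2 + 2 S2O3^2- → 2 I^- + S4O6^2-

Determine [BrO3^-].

n(S2O3^2-) = 0.02370 × 0.1450 = 3.436 × 10^-3 mol
n(I2) = n(S2O3^2-)/2 = 1.718 × 10^-3 mol
From the 1:3 ratio, n(BrO3^-) in the aliquot = 1/3 × 1.718 × 10^-3 = 5.727 × 10^-4 mol
[BrO3^-] = 5.727 × 10^-4 / 0.02536 = 0.02258 mol/L

0.02258 mol/L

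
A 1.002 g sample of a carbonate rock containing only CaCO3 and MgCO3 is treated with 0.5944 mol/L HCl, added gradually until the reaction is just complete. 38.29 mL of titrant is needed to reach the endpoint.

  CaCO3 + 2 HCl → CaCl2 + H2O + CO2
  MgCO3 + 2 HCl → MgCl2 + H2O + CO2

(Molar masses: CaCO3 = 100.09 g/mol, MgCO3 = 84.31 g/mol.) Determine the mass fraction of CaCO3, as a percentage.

n(HCl) = 0.03829 × 0.5944 = 0.02276 mol
Let x = n(CaCO3), y = n(MgCO3).
Titrant: 2x + 2y = 0.02276;  mass: 100.09x + 84.31y = 1.002
Solving, x = 2.698 × 10^-3 mol, y = 8.682 × 10^-3 mol
mass of CaCO3 = 2.698 × 10^-3 × 100.09 = 0.2700 g
% CaCO3 = 0.2700 / 1.002 × 100 = 26.95 %

26.95 %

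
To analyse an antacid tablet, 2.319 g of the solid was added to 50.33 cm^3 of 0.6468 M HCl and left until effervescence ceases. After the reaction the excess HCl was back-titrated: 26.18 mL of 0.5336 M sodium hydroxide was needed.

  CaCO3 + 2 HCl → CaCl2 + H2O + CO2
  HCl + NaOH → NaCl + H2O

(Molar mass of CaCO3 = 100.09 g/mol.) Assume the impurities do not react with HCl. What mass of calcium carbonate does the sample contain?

0.9300 g

n(HCl) added = 0.05033 × 0.6468 = 0.03255 mol
n(NaOH) used in back-titration = 0.02618 × 0.5336 = 0.01397 mol
n(HCl) left over = 0.01397 mol (1:1 ratio)
n(HCl) consumed by analyte = 0.03255 − 0.01397 = 0.01858 mol
From the 1:2 ratio, n(CaCO3) = 1/2 × 0.01858 = 9.292 × 10^-3 mol
mass of CaCO3 = 9.292 × 10^-3 × 100.09 = 0.9300 g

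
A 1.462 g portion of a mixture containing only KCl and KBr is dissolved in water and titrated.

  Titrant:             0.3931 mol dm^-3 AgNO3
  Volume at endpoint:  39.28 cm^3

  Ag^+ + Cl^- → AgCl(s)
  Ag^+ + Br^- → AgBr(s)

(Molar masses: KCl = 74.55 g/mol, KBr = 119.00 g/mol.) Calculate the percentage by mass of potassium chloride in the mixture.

43.07 %

n(AgNO3) = 0.03928 × 0.3931 = 0.01544 mol
Let x = n(KCl), y = n(KBr).
Titrant: 1x + 1y = 0.01544;  mass: 74.55x + 119.00y = 1.462
Solving, x = 8.447 × 10^-3 mol, y = 6.994 × 10^-3 mol
mass of KCl = 8.447 × 10^-3 × 74.55 = 0.6297 g
% KCl = 0.6297 / 1.462 × 100 = 43.07 %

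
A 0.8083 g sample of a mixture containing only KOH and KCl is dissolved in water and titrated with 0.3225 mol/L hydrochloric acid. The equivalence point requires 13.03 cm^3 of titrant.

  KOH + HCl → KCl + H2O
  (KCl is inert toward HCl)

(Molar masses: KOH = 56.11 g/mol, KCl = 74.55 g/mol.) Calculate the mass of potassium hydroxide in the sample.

0.2358 g

n(HCl) = 0.01303 × 0.3225 = 4.202 × 10^-3 mol
Let x = n(KOH), y = n(KCl).
Titrant: 1x = 4.202 × 10^-3;  mass: 56.11x + 74.55y = 0.8083
Solving, x = 4.202 × 10^-3 mol, y = 7.680 × 10^-3 mol
mass of KOH = 4.202 × 10^-3 × 56.11 = 0.2358 g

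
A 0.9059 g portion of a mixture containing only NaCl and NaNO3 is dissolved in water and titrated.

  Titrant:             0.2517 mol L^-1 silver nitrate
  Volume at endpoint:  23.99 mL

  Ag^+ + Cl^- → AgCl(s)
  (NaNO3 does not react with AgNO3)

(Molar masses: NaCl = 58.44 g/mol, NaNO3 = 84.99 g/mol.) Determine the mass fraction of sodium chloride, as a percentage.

n(AgNO3) = 0.02399 × 0.2517 = 6.038 × 10^-3 mol
Let x = n(NaCl), y = n(NaNO3).
Titrant: 1x = 6.038 × 10^-3;  mass: 58.44x + 84.99y = 0.9059
Solving, x = 6.038 × 10^-3 mol, y = 6.507 × 10^-3 mol
mass of NaCl = 6.038 × 10^-3 × 58.44 = 0.3529 g
% NaCl = 0.3529 / 0.9059 × 100 = 38.95 %

38.95 %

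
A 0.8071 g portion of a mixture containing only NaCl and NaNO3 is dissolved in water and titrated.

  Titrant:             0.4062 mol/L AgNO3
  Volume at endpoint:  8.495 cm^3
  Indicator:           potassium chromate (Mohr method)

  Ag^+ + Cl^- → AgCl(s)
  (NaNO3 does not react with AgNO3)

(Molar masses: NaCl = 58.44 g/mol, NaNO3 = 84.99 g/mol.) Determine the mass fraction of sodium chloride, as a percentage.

n(AgNO3) = 0.008495 × 0.4062 = 3.451 × 10^-3 mol
Let x = n(NaCl), y = n(NaNO3).
Titrant: 1x = 3.451 × 10^-3;  mass: 58.44x + 84.99y = 0.8071
Solving, x = 3.451 × 10^-3 mol, y = 7.124 × 10^-3 mol
mass of NaCl = 3.451 × 10^-3 × 58.44 = 0.2017 g
% NaCl = 0.2017 / 0.8071 × 100 = 24.99 %

24.99 %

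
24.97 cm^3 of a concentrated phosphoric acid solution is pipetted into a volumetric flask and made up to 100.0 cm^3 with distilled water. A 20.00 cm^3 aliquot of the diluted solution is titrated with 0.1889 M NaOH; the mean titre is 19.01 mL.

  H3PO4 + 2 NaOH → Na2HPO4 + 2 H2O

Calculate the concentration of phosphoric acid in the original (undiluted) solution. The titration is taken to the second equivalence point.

0.3595 M

n(NaOH) = 0.01901 × 0.1889 = 3.591 × 10^-3 mol
From the 1:2 ratio, n(H3PO4) in the aliquot = 1/2 × 3.591 × 10^-3 = 1.795 × 10^-3 mol
[H3PO4]_dilute = 1.795 × 10^-3 / 0.02000 = 0.08977 mol/L
Dilution factor = 100.0 / 24.97 = 4.005
[H3PO4]_stock = 0.08977 × 4.005 = 0.3595 mol/L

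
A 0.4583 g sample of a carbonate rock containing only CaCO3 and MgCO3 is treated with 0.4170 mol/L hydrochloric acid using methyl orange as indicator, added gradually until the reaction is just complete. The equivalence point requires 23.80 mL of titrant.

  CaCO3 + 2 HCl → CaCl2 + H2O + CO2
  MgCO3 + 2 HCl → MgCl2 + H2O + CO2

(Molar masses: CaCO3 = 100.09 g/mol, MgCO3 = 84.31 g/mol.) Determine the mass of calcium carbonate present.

n(HCl) = 0.02380 × 0.4170 = 9.925 × 10^-3 mol
Let x = n(CaCO3), y = n(MgCO3).
Titrant: 2x + 2y = 9.925 × 10^-3;  mass: 100.09x + 84.31y = 0.4583
Solving, x = 2.530 × 10^-3 mol, y = 2.432 × 10^-3 mol
mass of CaCO3 = 2.530 × 10^-3 × 100.09 = 0.2533 g

0.2533 g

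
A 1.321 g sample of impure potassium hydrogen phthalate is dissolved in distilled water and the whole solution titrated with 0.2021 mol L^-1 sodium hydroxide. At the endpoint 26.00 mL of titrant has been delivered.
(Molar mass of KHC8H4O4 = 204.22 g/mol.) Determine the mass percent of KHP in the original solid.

81.23 %

KHC8H4O4 + NaOH → KNaC8H4O4 + H2O
n(NaOH) = 0.02600 L × 0.2021 mol/L = 5.255 × 10^-3 mol
n(KHC8H4O4) = 5.255 × 10^-3 mol (1:1 ratio)
mass of KHC8H4O4 = 5.255 × 10^-3 × 204.22 g/mol = 1.073 g
% KHC8H4O4 = 1.073 / 1.321 × 100 = 81.23 %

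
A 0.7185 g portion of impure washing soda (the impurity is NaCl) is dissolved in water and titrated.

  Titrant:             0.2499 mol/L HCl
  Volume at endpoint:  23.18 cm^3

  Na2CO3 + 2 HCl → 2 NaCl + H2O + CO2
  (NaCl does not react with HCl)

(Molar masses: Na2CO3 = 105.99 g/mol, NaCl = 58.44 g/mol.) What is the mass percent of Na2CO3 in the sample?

42.73 %

n(HCl) = 0.02318 × 0.2499 = 5.793 × 10^-3 mol
Let x = n(Na2CO3), y = n(NaCl).
Titrant: 2x = 5.793 × 10^-3;  mass: 105.99x + 58.44y = 0.7185
Solving, x = 2.896 × 10^-3 mol, y = 7.042 × 10^-3 mol
mass of Na2CO3 = 2.896 × 10^-3 × 105.99 = 0.3070 g
% Na2CO3 = 0.3070 / 0.7185 × 100 = 42.73 %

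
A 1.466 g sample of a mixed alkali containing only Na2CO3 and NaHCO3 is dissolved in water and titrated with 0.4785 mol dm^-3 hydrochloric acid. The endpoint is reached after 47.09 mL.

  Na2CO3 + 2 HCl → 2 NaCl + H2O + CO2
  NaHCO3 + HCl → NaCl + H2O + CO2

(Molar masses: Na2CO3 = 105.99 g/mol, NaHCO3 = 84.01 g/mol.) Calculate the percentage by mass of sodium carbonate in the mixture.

n(HCl) = 0.04709 × 0.4785 = 0.02253 mol
Let x = n(Na2CO3), y = n(NaHCO3).
Titrant: 2x + 1y = 0.02253;  mass: 105.99x + 84.01y = 1.466
Solving, x = 6.883 × 10^-3 mol, y = 8.766 × 10^-3 mol
mass of Na2CO3 = 6.883 × 10^-3 × 105.99 = 0.7295 g
% Na2CO3 = 0.7295 / 1.466 × 100 = 49.76 %

49.76 %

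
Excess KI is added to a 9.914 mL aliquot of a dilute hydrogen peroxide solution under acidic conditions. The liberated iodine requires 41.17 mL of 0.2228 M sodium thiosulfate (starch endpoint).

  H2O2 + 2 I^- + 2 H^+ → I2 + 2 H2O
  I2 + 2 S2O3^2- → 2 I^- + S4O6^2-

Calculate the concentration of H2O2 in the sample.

0.4626 M

n(S2O3^2-) = 0.04117 × 0.2228 = 9.173 × 10^-3 mol
n(I2) = n(S2O3^2-)/2 = 4.586 × 10^-3 mol
n(H2O2) in the aliquot = 4.586 × 10^-3 mol (1:1 ratio)
[H2O2] = 4.586 × 10^-3 / 0.009914 = 0.4626 mol/L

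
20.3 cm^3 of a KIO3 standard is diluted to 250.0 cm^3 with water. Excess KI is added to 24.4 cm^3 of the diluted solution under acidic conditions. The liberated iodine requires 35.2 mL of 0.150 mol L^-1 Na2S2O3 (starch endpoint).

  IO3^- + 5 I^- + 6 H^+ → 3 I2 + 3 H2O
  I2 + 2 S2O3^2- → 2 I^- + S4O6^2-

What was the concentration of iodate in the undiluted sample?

0.444 mol/L

n(S2O3^2-) = 0.0352 × 0.150 = 5.28 × 10^-3 mol
n(I2) = n(S2O3^2-)/2 = 2.64 × 10^-3 mol
From the 1:3 ratio, n(IO3^-) in the aliquot = 1/3 × 2.64 × 10^-3 = 8.80 × 10^-4 mol
[IO3^-]_dilute = 8.80 × 10^-4 / 0.0244 = 0.0361 mol/L
[IO3^-]_original = 0.0361 × 250.0/20.3 = 0.444 mol/L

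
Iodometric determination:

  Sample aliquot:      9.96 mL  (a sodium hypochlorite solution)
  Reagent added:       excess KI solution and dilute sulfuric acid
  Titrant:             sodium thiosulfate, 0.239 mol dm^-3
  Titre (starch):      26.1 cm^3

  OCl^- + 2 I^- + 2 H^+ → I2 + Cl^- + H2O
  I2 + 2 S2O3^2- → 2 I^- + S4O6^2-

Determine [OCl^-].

0.313 mol/L

n(S2O3^2-) = 0.0261 × 0.239 = 6.24 × 10^-3 mol
n(I2) = n(S2O3^2-)/2 = 3.12 × 10^-3 mol
n(OCl^-) in the aliquot = 3.12 × 10^-3 mol (1:1 ratio)
[OCl^-] = 3.12 × 10^-3 / 0.00996 = 0.313 mol/L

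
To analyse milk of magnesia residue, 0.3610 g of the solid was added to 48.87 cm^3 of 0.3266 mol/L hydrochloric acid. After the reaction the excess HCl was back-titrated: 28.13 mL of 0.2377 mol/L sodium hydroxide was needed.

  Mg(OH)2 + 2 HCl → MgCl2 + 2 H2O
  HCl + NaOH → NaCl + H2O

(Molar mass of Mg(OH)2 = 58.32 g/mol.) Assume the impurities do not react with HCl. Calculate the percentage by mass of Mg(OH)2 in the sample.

74.91 %

n(HCl) added = 0.04887 × 0.3266 = 0.01596 mol
n(NaOH) used in back-titration = 0.02813 × 0.2377 = 6.687 × 10^-3 mol
n(HCl) left over = 6.687 × 10^-3 mol (1:1 ratio)
n(HCl) consumed by analyte = 0.01596 − 6.687 × 10^-3 = 9.274 × 10^-3 mol
From the 1:2 ratio, n(Mg(OH)2) = 1/2 × 9.274 × 10^-3 = 4.637 × 10^-3 mol
mass of Mg(OH)2 = 4.637 × 10^-3 × 58.32 = 0.2704 g
% Mg(OH)2 = 0.2704 / 0.3610 × 100 = 74.91 %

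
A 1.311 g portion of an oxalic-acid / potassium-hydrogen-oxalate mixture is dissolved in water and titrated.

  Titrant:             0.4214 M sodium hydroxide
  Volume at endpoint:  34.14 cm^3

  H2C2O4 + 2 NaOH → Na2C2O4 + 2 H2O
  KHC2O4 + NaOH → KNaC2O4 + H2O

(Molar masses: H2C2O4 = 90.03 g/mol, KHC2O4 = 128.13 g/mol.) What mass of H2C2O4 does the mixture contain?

0.2883 g

n(NaOH) = 0.03414 × 0.4214 = 0.01439 mol
Let x = n(H2C2O4), y = n(KHC2O4).
Titrant: 2x + 1y = 0.01439;  mass: 90.03x + 128.13y = 1.311
Solving, x = 3.203 × 10^-3 mol, y = 7.982 × 10^-3 mol
mass of H2C2O4 = 3.203 × 10^-3 × 90.03 = 0.2883 g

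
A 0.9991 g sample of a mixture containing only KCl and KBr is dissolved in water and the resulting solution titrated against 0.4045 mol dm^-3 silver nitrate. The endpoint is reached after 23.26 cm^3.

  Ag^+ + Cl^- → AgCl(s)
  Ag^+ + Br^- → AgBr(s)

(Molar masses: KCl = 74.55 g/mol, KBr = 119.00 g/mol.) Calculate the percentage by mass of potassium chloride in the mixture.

n(AgNO3) = 0.02326 × 0.4045 = 9.409 × 10^-3 mol
Let x = n(KCl), y = n(KBr).
Titrant: 1x + 1y = 9.409 × 10^-3;  mass: 74.55x + 119.00y = 0.9991
Solving, x = 2.712 × 10^-3 mol, y = 6.697 × 10^-3 mol
mass of KCl = 2.712 × 10^-3 × 74.55 = 0.2022 g
% KCl = 0.2022 / 0.9991 × 100 = 20.23 %

20.23 %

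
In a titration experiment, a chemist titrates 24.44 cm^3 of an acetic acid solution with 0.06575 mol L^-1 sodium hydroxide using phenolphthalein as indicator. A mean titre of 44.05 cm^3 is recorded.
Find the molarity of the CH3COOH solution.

0.1185 mol/L

CH3COOH + NaOH → CH3COONa + H2O
n(NaOH) = 0.04405 L × 0.06575 mol/L = 2.896 × 10^-3 mol
n(CH3COOH) = 2.896 × 10^-3 mol (1:1 mole ratio)
[CH3COOH] = 2.896 × 10^-3 mol / 0.02444 L = 0.1185 mol/L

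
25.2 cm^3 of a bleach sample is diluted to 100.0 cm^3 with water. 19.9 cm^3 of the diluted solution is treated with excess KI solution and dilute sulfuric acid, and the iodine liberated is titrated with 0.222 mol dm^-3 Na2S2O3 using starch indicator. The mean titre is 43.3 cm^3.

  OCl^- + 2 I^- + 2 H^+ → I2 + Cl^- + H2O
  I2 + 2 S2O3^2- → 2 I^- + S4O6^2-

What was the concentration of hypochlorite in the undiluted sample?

n(S2O3^2-) = 0.0433 × 0.222 = 9.61 × 10^-3 mol
n(I2) = n(S2O3^2-)/2 = 4.81 × 10^-3 mol
n(OCl^-) in the aliquot = 4.81 × 10^-3 mol (1:1 ratio)
[OCl^-]_dilute = 4.81 × 10^-3 / 0.0199 = 0.242 mol/L
[OCl^-]_original = 0.242 × 100.0/25.2 = 0.958 mol/L

0.958 mol/L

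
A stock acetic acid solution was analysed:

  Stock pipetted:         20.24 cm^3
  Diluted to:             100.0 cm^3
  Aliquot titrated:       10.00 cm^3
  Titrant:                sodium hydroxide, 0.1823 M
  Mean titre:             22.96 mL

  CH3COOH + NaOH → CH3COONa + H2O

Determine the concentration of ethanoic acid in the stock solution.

2.068 M

n(NaOH) = 0.02296 × 0.1823 = 4.186 × 10^-3 mol
n(CH3COOH) in the aliquot = 4.186 × 10^-3 mol (1:1 ratio)
[CH3COOH]_dilute = 4.186 × 10^-3 / 0.01000 = 0.4186 mol/L
Dilution factor = 100.0 / 20.24 = 4.941
[CH3COOH]_stock = 0.4186 × 4.941 = 2.068 mol/L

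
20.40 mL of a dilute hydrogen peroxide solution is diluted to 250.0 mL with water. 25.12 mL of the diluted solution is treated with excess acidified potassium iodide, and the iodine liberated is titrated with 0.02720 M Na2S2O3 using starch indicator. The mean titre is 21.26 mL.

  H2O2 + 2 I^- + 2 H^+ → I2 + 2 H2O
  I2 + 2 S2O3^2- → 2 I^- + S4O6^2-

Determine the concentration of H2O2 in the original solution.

n(S2O3^2-) = 0.02126 × 0.02720 = 5.783 × 10^-4 mol
n(I2) = n(S2O3^2-)/2 = 2.891 × 10^-4 mol
n(H2O2) in the aliquot = 2.891 × 10^-4 mol (1:1 ratio)
[H2O2]_dilute = 2.891 × 10^-4 / 0.02512 = 0.01151 mol/L
[H2O2]_original = 0.01151 × 250.0/20.40 = 0.1411 mol/L

0.1411 M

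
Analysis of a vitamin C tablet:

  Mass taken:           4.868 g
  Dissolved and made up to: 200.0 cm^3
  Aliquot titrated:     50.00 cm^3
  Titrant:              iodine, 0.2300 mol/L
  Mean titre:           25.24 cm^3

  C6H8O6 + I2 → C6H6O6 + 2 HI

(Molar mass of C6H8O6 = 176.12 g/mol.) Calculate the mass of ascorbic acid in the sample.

4.090 g

n(I2) per titration = 0.02524 × 0.2300 = 5.805 × 10^-3 mol
n(C6H8O6) in each aliquot = 5.805 × 10^-3 mol (1:1 ratio)
n(C6H8O6) in the whole flask = 5.805 × 10^-3 × 200.0/50.00 = 0.02322 mol
mass of C6H8O6 = 0.02322 × 176.12 = 4.090 g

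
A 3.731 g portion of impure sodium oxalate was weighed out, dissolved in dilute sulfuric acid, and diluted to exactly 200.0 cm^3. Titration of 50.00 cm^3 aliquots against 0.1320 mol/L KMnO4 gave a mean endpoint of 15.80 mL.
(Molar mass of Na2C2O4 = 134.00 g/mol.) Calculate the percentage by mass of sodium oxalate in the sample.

2 MnO4^- + 5 C2O4^2- + 16 H^+ → 2 Mn^2+ + 10 CO2 + 8 H2O
n(KMnO4) per titration = 0.01580 × 0.1320 = 2.086 × 10^-3 mol
From the 5:2 ratio, n(Na2C2O4) in each aliquot = 5/2 × 2.086 × 10^-3 = 5.214 × 10^-3 mol
n(Na2C2O4) in the whole flask = 5.214 × 10^-3 × 200.0/50.00 = 0.02086 mol
mass of Na2C2O4 = 0.02086 × 134.00 = 2.795 g
% Na2C2O4 = 2.795 / 3.731 × 100 = 74.90 %

74.90 %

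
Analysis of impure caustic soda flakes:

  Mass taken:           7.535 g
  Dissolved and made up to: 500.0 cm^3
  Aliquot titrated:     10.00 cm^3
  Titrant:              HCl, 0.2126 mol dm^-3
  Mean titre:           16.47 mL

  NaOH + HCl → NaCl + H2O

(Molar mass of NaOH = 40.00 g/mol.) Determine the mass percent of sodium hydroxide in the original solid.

92.94 %

n(HCl) per titration = 0.01647 × 0.2126 = 3.502 × 10^-3 mol
n(NaOH) in each aliquot = 3.502 × 10^-3 mol (1:1 ratio)
n(NaOH) in the whole flask = 3.502 × 10^-3 × 500.0/10.00 = 0.1751 mol
mass of NaOH = 0.1751 × 40.00 = 7.003 g
% NaOH = 7.003 / 7.535 × 100 = 92.94 %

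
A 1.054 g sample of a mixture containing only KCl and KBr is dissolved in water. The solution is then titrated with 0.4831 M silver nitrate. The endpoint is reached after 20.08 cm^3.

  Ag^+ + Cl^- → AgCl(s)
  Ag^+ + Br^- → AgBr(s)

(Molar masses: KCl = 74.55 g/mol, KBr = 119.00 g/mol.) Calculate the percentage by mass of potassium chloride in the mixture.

n(AgNO3) = 0.02008 × 0.4831 = 9.701 × 10^-3 mol
Let x = n(KCl), y = n(KBr).
Titrant: 1x + 1y = 9.701 × 10^-3;  mass: 74.55x + 119.00y = 1.054
Solving, x = 2.258 × 10^-3 mol, y = 7.442 × 10^-3 mol
mass of KCl = 2.258 × 10^-3 × 74.55 = 0.1683 g
% KCl = 0.1683 / 1.054 × 100 = 15.97 %

15.97 %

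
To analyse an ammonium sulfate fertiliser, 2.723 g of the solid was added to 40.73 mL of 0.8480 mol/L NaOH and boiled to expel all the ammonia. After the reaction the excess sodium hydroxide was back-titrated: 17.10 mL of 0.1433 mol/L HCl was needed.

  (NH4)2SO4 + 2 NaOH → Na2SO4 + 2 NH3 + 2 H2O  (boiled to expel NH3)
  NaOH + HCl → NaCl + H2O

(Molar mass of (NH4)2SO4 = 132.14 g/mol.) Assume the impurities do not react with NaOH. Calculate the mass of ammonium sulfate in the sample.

n(NaOH) added = 0.04073 × 0.8480 = 0.03454 mol
n(HCl) used in back-titration = 0.01710 × 0.1433 = 2.450 × 10^-3 mol
n(NaOH) left over = 2.450 × 10^-3 mol (1:1 ratio)
n(NaOH) consumed by analyte = 0.03454 − 2.450 × 10^-3 = 0.03209 mol
From the 1:2 ratio, n((NH4)2SO4) = 1/2 × 0.03209 = 0.01604 mol
mass of (NH4)2SO4 = 0.01604 × 132.14 = 2.120 g

2.120 g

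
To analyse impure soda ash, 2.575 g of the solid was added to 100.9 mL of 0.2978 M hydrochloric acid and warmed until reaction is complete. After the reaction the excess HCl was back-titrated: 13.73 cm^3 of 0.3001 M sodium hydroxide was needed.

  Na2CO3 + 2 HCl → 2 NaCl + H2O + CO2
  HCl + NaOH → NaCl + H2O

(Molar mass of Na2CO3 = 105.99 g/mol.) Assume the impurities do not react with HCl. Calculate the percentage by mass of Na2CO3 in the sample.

n(HCl) added = 0.1009 × 0.2978 = 0.03005 mol
n(NaOH) used in back-titration = 0.01373 × 0.3001 = 4.120 × 10^-3 mol
n(HCl) left over = 4.120 × 10^-3 mol (1:1 ratio)
n(HCl) consumed by analyte = 0.03005 − 4.120 × 10^-3 = 0.02593 mol
From the 1:2 ratio, n(Na2CO3) = 1/2 × 0.02593 = 0.01296 mol
mass of Na2CO3 = 0.01296 × 105.99 = 1.374 g
% Na2CO3 = 1.374 / 2.575 × 100 = 53.36 %

53.36 %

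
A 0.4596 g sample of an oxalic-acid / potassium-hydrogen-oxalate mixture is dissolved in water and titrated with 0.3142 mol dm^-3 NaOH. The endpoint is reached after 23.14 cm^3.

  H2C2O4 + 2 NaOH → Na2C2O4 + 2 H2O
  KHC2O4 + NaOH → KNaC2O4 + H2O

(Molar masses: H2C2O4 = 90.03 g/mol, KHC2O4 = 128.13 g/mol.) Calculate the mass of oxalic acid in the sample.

0.2556 g

n(NaOH) = 0.02314 × 0.3142 = 7.271 × 10^-3 mol
Let x = n(H2C2O4), y = n(KHC2O4).
Titrant: 2x + 1y = 7.271 × 10^-3;  mass: 90.03x + 128.13y = 0.4596
Solving, x = 2.839 × 10^-3 mol, y = 1.592 × 10^-3 mol
mass of H2C2O4 = 2.839 × 10^-3 × 90.03 = 0.2556 g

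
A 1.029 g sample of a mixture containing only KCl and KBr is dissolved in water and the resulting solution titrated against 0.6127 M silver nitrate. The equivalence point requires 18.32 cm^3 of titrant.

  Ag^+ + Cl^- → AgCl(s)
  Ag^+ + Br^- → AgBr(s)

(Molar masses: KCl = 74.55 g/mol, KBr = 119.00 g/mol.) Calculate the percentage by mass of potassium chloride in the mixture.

49.99 %

n(AgNO3) = 0.01832 × 0.6127 = 0.01122 mol
Let x = n(KCl), y = n(KBr).
Titrant: 1x + 1y = 0.01122;  mass: 74.55x + 119.00y = 1.029
Solving, x = 6.901 × 10^-3 mol, y = 4.324 × 10^-3 mol
mass of KCl = 6.901 × 10^-3 × 74.55 = 0.5144 g
% KCl = 0.5144 / 1.029 × 100 = 49.99 %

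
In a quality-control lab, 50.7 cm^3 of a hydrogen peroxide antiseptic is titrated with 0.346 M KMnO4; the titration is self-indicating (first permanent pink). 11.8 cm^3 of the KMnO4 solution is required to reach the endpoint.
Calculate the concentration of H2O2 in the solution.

2 MnO4^- + 5 H2O2 + 6 H^+ → 2 Mn^2+ + 5 O2 + 8 H2O
n(KMnO4) = 0.0118 L × 0.346 mol/L = 4.08 × 10^-3 mol
From the 5:2 mole ratio, n(H2O2) = 5/2 × 4.08 × 10^-3 = 0.0102 mol
[H2O2] = 0.0102 mol / 0.0507 L = 0.201 mol/L

0.201 M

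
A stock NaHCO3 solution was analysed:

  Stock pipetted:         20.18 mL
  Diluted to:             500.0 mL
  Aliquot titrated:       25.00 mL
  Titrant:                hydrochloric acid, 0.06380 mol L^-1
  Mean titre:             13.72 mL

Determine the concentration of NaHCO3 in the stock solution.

NaHCO3 + HCl → NaCl + H2O + CO2
n(HCl) = 0.01372 × 0.06380 = 8.753 × 10^-4 mol
n(NaHCO3) in the aliquot = 8.753 × 10^-4 mol (1:1 ratio)
[NaHCO3]_dilute = 8.753 × 10^-4 / 0.02500 = 0.03501 mol/L
Dilution factor = 500.0 / 20.18 = 24.78
[NaHCO3]_stock = 0.03501 × 24.78 = 0.8675 mol/L

0.8675 mol/L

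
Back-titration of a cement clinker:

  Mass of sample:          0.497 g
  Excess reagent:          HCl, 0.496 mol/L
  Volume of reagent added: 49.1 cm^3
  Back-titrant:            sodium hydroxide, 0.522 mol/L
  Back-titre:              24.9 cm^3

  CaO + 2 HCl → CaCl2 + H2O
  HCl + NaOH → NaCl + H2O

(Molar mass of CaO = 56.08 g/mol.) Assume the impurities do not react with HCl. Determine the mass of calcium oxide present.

0.318 g

n(HCl) added = 0.0491 × 0.496 = 0.0244 mol
n(NaOH) used in back-titration = 0.0249 × 0.522 = 0.0130 mol
n(HCl) left over = 0.0130 mol (1:1 ratio)
n(HCl) consumed by analyte = 0.0244 − 0.0130 = 0.0114 mol
From the 1:2 ratio, n(CaO) = 1/2 × 0.0114 = 5.68 × 10^-3 mol
mass of CaO = 5.68 × 10^-3 × 56.08 = 0.318 g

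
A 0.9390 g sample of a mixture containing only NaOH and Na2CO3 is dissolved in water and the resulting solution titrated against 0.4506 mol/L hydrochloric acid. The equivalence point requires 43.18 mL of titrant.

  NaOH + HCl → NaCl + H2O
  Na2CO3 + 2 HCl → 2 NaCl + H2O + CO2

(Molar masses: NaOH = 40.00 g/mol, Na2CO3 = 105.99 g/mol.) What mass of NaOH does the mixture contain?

0.2836 g

n(HCl) = 0.04318 × 0.4506 = 0.01946 mol
Let x = n(NaOH), y = n(Na2CO3).
Titrant: 1x + 2y = 0.01946;  mass: 40.00x + 105.99y = 0.9390
Solving, x = 7.089 × 10^-3 mol, y = 6.184 × 10^-3 mol
mass of NaOH = 7.089 × 10^-3 × 40.00 = 0.2836 g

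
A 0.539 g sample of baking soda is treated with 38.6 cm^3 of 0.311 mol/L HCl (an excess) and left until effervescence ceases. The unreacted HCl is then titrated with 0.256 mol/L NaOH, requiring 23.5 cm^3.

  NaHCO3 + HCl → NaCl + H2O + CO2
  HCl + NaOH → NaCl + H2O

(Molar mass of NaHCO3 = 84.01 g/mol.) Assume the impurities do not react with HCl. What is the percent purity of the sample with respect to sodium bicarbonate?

n(HCl) added = 0.0386 × 0.311 = 0.0120 mol
n(NaOH) used in back-titration = 0.0235 × 0.256 = 6.02 × 10^-3 mol
n(HCl) left over = 6.02 × 10^-3 mol (1:1 ratio)
n(HCl) consumed by analyte = 0.0120 − 6.02 × 10^-3 = 5.99 × 10^-3 mol
n(NaHCO3) = 5.99 × 10^-3 mol (1:1 ratio)
mass of NaHCO3 = 5.99 × 10^-3 × 84.01 = 0.503 g
% NaHCO3 = 0.503 / 0.539 × 100 = 93.3 %

93.3 %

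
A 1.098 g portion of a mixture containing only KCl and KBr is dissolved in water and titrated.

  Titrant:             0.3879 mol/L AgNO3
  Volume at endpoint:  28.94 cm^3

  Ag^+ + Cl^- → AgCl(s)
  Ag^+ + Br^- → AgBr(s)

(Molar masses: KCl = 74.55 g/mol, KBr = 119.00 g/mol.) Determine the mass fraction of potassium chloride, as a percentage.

n(AgNO3) = 0.02894 × 0.3879 = 0.01123 mol
Let x = n(KCl), y = n(KBr).
Titrant: 1x + 1y = 0.01123;  mass: 74.55x + 119.00y = 1.098
Solving, x = 5.351 × 10^-3 mol, y = 5.874 × 10^-3 mol
mass of KCl = 5.351 × 10^-3 × 74.55 = 0.3990 g
% KCl = 0.3990 / 1.098 × 100 = 36.33 %

36.33 %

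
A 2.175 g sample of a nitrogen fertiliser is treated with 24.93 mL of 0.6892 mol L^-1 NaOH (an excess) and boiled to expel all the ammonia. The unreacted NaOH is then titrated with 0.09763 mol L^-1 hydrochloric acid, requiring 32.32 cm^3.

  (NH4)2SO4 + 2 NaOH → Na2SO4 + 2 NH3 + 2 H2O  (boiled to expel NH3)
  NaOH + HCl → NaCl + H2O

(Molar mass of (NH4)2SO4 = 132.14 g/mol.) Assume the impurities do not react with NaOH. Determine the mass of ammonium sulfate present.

n(NaOH) added = 0.02493 × 0.6892 = 0.01718 mol
n(HCl) used in back-titration = 0.03232 × 0.09763 = 3.155 × 10^-3 mol
n(NaOH) left over = 3.155 × 10^-3 mol (1:1 ratio)
n(NaOH) consumed by analyte = 0.01718 − 3.155 × 10^-3 = 0.01403 mol
From the 1:2 ratio, n((NH4)2SO4) = 1/2 × 0.01403 = 7.013 × 10^-3 mol
mass of (NH4)2SO4 = 7.013 × 10^-3 × 132.14 = 0.9267 g

0.9267 g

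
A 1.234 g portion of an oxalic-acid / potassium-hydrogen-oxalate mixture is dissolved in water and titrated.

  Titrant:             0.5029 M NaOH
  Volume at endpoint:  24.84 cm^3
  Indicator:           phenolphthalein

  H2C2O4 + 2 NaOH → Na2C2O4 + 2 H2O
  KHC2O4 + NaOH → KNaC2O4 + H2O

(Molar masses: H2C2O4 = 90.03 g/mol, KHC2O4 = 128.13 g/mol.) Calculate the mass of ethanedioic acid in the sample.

n(NaOH) = 0.02484 × 0.5029 = 0.01249 mol
Let x = n(H2C2O4), y = n(KHC2O4).
Titrant: 2x + 1y = 0.01249;  mass: 90.03x + 128.13y = 1.234
Solving, x = 2.205 × 10^-3 mol, y = 8.081 × 10^-3 mol
mass of H2C2O4 = 2.205 × 10^-3 × 90.03 = 0.1986 g

0.1986 g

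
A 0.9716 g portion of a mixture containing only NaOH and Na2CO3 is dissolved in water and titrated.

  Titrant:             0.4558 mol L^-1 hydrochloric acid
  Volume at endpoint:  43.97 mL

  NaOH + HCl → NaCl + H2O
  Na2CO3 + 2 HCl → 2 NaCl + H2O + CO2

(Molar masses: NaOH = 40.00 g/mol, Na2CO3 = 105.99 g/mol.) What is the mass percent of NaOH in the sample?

28.67 %

n(HCl) = 0.04397 × 0.4558 = 0.02004 mol
Let x = n(NaOH), y = n(Na2CO3).
Titrant: 1x + 2y = 0.02004;  mass: 40.00x + 105.99y = 0.9716
Solving, x = 6.964 × 10^-3 mol, y = 6.539 × 10^-3 mol
mass of NaOH = 6.964 × 10^-3 × 40.00 = 0.2786 g
% NaOH = 0.2786 / 0.9716 × 100 = 28.67 %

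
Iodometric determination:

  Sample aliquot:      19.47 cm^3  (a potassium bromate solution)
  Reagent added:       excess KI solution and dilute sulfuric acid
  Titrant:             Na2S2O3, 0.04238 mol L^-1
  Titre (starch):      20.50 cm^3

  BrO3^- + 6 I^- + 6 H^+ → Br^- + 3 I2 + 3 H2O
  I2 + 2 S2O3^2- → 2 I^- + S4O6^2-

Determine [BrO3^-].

0.007437 mol/L

n(S2O3^2-) = 0.02050 × 0.04238 = 8.688 × 10^-4 mol
n(I2) = n(S2O3^2-)/2 = 4.344 × 10^-4 mol
From the 1:3 ratio, n(BrO3^-) in the aliquot = 1/3 × 4.344 × 10^-4 = 1.448 × 10^-4 mol
[BrO3^-] = 1.448 × 10^-4 / 0.01947 = 0.007437 mol/L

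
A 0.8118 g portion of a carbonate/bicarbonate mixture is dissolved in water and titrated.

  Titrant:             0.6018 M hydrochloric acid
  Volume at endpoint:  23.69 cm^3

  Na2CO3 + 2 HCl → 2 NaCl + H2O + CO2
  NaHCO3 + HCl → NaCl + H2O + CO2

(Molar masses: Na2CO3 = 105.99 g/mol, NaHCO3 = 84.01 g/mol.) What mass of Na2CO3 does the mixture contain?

n(HCl) = 0.02369 × 0.6018 = 0.01426 mol
Let x = n(Na2CO3), y = n(NaHCO3).
Titrant: 2x + 1y = 0.01426;  mass: 105.99x + 84.01y = 0.8118
Solving, x = 6.221 × 10^-3 mol, y = 1.814 × 10^-3 mol
mass of Na2CO3 = 6.221 × 10^-3 × 105.99 = 0.6594 g

0.6594 g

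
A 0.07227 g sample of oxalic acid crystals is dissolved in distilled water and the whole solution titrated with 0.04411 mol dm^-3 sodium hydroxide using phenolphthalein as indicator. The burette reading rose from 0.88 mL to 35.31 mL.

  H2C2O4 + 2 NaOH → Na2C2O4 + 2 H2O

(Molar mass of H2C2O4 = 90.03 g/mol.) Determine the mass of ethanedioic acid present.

n(NaOH) = 0.03443 L × 0.04411 mol/L = 1.519 × 10^-3 mol
From the 1:2 ratio, n(H2C2O4) = 1/2 × 1.519 × 10^-3 = 7.594 × 10^-4 mol
mass of H2C2O4 = 7.594 × 10^-4 × 90.03 g/mol = 0.06836 g

0.06836 g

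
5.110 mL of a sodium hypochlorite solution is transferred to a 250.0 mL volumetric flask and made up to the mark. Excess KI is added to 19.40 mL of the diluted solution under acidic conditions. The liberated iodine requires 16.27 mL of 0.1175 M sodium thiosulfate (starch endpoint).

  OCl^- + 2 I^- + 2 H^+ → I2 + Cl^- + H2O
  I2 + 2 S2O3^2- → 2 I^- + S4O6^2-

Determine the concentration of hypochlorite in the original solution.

2.411 M

n(S2O3^2-) = 0.01627 × 0.1175 = 1.912 × 10^-3 mol
n(I2) = n(S2O3^2-)/2 = 9.559 × 10^-4 mol
n(OCl^-) in the aliquot = 9.559 × 10^-4 mol (1:1 ratio)
[OCl^-]_dilute = 9.559 × 10^-4 / 0.01940 = 0.04927 mol/L
[OCl^-]_original = 0.04927 × 250.0/5.110 = 2.411 mol/L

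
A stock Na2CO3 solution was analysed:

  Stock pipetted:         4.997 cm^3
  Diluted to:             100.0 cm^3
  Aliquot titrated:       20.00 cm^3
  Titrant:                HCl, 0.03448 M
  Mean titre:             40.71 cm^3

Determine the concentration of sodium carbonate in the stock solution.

0.7023 M

Na2CO3 + 2 HCl → 2 NaCl + H2O + CO2
n(HCl) = 0.04071 × 0.03448 = 1.404 × 10^-3 mol
From the 1:2 ratio, n(Na2CO3) in the aliquot = 1/2 × 1.404 × 10^-3 = 7.018 × 10^-4 mol
[Na2CO3]_dilute = 7.018 × 10^-4 / 0.02000 = 0.03509 mol/L
Dilution factor = 100.0 / 4.997 = 20.01
[Na2CO3]_stock = 0.03509 × 20.01 = 0.7023 mol/L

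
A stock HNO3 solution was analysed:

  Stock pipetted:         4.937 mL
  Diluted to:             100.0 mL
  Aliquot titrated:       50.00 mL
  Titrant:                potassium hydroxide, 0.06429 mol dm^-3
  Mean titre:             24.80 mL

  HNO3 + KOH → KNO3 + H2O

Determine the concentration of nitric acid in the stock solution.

n(KOH) = 0.02480 × 0.06429 = 1.594 × 10^-3 mol
n(HNO3) in the aliquot = 1.594 × 10^-3 mol (1:1 ratio)
[HNO3]_dilute = 1.594 × 10^-3 / 0.05000 = 0.03189 mol/L
Dilution factor = 100.0 / 4.937 = 20.26
[HNO3]_stock = 0.03189 × 20.26 = 0.6459 mol/L

0.6459 mol/L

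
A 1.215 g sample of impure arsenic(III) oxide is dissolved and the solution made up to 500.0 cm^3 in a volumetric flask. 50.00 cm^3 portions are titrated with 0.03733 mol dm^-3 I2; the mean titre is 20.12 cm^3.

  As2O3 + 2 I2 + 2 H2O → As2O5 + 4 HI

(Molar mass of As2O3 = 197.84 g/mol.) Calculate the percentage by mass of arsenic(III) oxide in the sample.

61.15 %

n(I2) per titration = 0.02012 × 0.03733 = 7.511 × 10^-4 mol
From the 1:2 ratio, n(As2O3) in each aliquot = 1/2 × 7.511 × 10^-4 = 3.755 × 10^-4 mol
n(As2O3) in the whole flask = 3.755 × 10^-4 × 500.0/50.00 = 3.755 × 10^-3 mol
mass of As2O3 = 3.755 × 10^-3 × 197.84 = 0.7430 g
% As2O3 = 0.7430 / 1.215 × 100 = 61.15 %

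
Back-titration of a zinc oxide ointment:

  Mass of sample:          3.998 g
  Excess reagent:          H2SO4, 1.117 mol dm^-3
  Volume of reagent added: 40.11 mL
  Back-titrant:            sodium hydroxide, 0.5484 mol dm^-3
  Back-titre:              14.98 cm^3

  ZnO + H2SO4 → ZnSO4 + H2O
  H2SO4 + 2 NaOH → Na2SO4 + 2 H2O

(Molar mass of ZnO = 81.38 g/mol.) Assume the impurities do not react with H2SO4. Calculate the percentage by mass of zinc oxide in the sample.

82.84 %

n(H2SO4) added = 0.04011 × 1.117 = 0.04480 mol
n(NaOH) used in back-titration = 0.01498 × 0.5484 = 8.215 × 10^-3 mol
From the 1:2 ratio, n(H2SO4) left over = 1/2 × 8.215 × 10^-3 = 4.108 × 10^-3 mol
n(H2SO4) consumed by analyte = 0.04480 − 4.108 × 10^-3 = 0.04070 mol
n(ZnO) = 0.04070 mol (1:1 ratio)
mass of ZnO = 0.04070 × 81.38 = 3.312 g
% ZnO = 3.312 / 3.998 × 100 = 82.84 %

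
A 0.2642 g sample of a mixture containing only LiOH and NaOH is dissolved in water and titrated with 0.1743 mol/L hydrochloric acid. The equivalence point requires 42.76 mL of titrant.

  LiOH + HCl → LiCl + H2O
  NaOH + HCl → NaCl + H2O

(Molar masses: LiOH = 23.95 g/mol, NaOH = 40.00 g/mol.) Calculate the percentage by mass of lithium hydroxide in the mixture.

n(HCl) = 0.04276 × 0.1743 = 7.453 × 10^-3 mol
Let x = n(LiOH), y = n(NaOH).
Titrant: 1x + 1y = 7.453 × 10^-3;  mass: 23.95x + 40.00y = 0.2642
Solving, x = 2.114 × 10^-3 mol, y = 5.340 × 10^-3 mol
mass of LiOH = 2.114 × 10^-3 × 23.95 = 0.05062 g
% LiOH = 0.05062 / 0.2642 × 100 = 19.16 %

19.16 %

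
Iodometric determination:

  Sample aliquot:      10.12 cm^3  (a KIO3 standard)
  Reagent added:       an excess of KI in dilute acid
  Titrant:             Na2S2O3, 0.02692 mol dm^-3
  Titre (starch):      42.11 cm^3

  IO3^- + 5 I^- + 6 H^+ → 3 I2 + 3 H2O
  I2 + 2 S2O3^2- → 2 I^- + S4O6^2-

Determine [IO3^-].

n(S2O3^2-) = 0.04211 × 0.02692 = 1.134 × 10^-3 mol
n(I2) = n(S2O3^2-)/2 = 5.668 × 10^-4 mol
From the 1:3 ratio, n(IO3^-) in the aliquot = 1/3 × 5.668 × 10^-4 = 1.889 × 10^-4 mol
[IO3^-] = 1.889 × 10^-4 / 0.01012 = 0.01867 mol/L

0.01867 mol/L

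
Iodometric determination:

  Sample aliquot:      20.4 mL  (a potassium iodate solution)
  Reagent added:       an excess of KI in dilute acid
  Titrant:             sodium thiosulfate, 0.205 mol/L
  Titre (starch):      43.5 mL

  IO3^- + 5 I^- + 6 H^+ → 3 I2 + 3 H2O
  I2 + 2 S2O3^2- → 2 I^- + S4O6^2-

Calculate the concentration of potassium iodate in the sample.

0.0729 mol/L

n(S2O3^2-) = 0.0435 × 0.205 = 8.92 × 10^-3 mol
n(I2) = n(S2O3^2-)/2 = 4.46 × 10^-3 mol
From the 1:3 ratio, n(IO3^-) in the aliquot = 1/3 × 4.46 × 10^-3 = 1.49 × 10^-3 mol
[IO3^-] = 1.49 × 10^-3 / 0.0204 = 0.0729 mol/L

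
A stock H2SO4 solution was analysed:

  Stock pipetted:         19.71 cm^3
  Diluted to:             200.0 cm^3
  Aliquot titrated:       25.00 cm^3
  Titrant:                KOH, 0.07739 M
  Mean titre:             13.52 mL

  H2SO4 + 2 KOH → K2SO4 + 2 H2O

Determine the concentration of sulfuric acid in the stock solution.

n(KOH) = 0.01352 × 0.07739 = 1.046 × 10^-3 mol
From the 1:2 ratio, n(H2SO4) in the aliquot = 1/2 × 1.046 × 10^-3 = 5.232 × 10^-4 mol
[H2SO4]_dilute = 5.232 × 10^-4 / 0.02500 = 0.02093 mol/L
Dilution factor = 200.0 / 19.71 = 10.15
[H2SO4]_stock = 0.02093 × 10.15 = 0.2123 mol/L

0.2123 M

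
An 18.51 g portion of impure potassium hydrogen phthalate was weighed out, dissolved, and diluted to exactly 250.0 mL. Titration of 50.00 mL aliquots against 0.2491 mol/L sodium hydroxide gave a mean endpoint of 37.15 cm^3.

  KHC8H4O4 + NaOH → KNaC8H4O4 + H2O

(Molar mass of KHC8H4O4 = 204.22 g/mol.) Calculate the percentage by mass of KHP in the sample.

51.05 %

n(NaOH) per titration = 0.03715 × 0.2491 = 9.254 × 10^-3 mol
n(KHC8H4O4) in each aliquot = 9.254 × 10^-3 mol (1:1 ratio)
n(KHC8H4O4) in the whole flask = 9.254 × 10^-3 × 250.0/50.00 = 0.04627 mol
mass of KHC8H4O4 = 0.04627 × 204.22 = 9.449 g
% KHC8H4O4 = 9.449 / 18.51 × 100 = 51.05 %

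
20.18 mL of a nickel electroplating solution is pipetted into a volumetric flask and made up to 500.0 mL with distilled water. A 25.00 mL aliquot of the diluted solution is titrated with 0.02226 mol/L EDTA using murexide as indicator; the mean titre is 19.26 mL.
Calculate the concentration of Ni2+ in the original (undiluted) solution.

Ni^2+ + EDTA^4- → [Ni(EDTA)]^2-
n(EDTA) = 0.01926 × 0.02226 = 4.287 × 10^-4 mol
n(Ni2+) in the aliquot = 4.287 × 10^-4 mol (1:1 ratio)
[Ni2+]_dilute = 4.287 × 10^-4 / 0.02500 = 0.01715 mol/L
Dilution factor = 500.0 / 20.18 = 24.78
[Ni2+]_stock = 0.01715 × 24.78 = 0.4249 mol/L

0.4249 mol/L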